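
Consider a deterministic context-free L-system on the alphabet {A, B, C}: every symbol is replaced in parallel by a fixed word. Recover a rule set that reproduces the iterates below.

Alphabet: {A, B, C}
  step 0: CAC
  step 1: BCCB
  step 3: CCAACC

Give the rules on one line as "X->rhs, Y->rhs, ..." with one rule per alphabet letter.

  step 0 ⇒ step 1: CAC ⇒ B·CC·B
    A ↦ CC
    C ↦ B
    B ↦ A  (constrained at step 1)

A->CC, B->A, C->B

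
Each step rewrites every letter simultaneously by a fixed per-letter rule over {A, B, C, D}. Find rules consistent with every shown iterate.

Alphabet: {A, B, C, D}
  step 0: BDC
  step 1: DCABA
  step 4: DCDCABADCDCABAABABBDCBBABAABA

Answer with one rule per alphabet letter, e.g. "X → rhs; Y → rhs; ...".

  step 0 ⇒ step 1: BDC ⇒ DC·A·BA
    B ↦ DC
    C ↦ BA
    D ↦ A
    A ↦ BB  (constrained at step 1)

A->BB, B->DC, C->BA, D->A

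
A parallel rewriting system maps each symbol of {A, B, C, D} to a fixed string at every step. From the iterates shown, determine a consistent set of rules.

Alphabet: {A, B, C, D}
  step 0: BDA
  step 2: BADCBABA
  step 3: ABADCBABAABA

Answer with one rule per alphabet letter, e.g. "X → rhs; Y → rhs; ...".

  step 2 ⇒ step 3: BADCBABA ⇒ A·BA·DC·B·A·BA·A·BA
    A ↦ BA
    B ↦ A
    C ↦ B
    D ↦ DC

A->BA, B->A, C->B, D->DC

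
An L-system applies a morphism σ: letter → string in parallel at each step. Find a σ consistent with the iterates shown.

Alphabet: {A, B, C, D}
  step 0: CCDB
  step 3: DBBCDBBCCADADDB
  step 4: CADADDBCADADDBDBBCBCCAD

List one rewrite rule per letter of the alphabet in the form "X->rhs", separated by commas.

  step 3 ⇒ step 4: DBBCDBBCCADADDB ⇒ C·AD·AD·DB·C·AD·AD·DB·DB·B·C·B·C·C·AD
    A ↦ B
    B ↦ AD
    C ↦ DB
    D ↦ C

A->B, B->AD, C->DB, D->C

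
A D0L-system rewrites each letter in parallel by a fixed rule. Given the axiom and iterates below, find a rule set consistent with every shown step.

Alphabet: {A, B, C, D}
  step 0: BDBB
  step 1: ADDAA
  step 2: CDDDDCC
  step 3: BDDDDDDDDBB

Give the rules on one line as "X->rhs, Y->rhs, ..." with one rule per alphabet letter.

A->C, B->A, C->B, D->DD

  step 2 ⇒ step 3: CDDDDCC ⇒ B·DD·DD·DD·DD·B·B
    C ↦ B
    D ↦ DD
  step 1 ⇒ step 2: ADDAA ⇒ C·DD·DD·C·C
    A ↦ C
  step 0 ⇒ step 1: BDBB ⇒ A·DD·A·A
    B ↦ A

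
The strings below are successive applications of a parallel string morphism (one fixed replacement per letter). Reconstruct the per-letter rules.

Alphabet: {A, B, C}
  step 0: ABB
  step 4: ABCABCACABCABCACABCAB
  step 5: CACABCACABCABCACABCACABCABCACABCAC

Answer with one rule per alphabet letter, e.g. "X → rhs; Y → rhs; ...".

  step 4 ⇒ step 5: ABCABCACABCABCACABCAB ⇒ C·AC·AB·C·AC·AB·C·AB·C·AC·AB·C·AC·AB·C·AB·C·AC·AB·C·AC
    A ↦ C
    B ↦ AC
    C ↦ AB

A->C, B->AC, C->AB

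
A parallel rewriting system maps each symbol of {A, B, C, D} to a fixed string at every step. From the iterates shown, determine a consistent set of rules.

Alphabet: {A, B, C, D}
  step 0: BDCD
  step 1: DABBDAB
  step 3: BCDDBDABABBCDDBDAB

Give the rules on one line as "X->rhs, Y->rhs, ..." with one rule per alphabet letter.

  step 0 ⇒ step 1: BDCD ⇒ D·AB·BD·AB
    B ↦ D
    C ↦ BD
    D ↦ AB
    A ↦ BC  (constrained at step 1)

A->BC, B->D, C->BD, D->AB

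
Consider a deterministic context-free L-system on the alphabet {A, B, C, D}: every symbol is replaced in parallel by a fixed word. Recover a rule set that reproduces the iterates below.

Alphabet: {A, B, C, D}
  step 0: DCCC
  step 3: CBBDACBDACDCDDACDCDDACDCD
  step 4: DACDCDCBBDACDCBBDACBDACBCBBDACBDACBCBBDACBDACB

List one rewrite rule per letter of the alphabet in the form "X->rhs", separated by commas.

  step 3 ⇒ step 4: CBBDACBDACDCDDACDCDDACDCD ⇒ DA·CD·CD·CB·B·DA·CD·CB·B·DA·CB·DA·CB·CB·B·DA·CB·DA·CB·CB·B·DA·CB·DA·CB
    A ↦ B
    B ↦ CD
    C ↦ DA
    D ↦ CB

A->B, B->CD, C->DA, D->CB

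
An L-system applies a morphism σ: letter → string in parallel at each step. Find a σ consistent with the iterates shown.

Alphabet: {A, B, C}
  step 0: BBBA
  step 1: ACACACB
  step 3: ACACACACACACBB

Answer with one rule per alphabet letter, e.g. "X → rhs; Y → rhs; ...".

A->B, B->AC, C->B

  step 0 ⇒ step 1: BBBA ⇒ AC·AC·AC·B
    A ↦ B
    B ↦ AC
    C ↦ B  (constrained at step 1)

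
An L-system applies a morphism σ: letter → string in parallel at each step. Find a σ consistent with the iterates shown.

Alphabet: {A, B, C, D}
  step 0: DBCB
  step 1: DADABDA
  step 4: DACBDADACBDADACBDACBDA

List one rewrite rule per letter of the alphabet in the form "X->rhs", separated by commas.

A->C, B->DA, C->B, D->DA

  step 0 ⇒ step 1: DBCB ⇒ DA·DA·B·DA
    B ↦ DA
    C ↦ B
    D ↦ DA
    A ↦ C  (constrained at step 1)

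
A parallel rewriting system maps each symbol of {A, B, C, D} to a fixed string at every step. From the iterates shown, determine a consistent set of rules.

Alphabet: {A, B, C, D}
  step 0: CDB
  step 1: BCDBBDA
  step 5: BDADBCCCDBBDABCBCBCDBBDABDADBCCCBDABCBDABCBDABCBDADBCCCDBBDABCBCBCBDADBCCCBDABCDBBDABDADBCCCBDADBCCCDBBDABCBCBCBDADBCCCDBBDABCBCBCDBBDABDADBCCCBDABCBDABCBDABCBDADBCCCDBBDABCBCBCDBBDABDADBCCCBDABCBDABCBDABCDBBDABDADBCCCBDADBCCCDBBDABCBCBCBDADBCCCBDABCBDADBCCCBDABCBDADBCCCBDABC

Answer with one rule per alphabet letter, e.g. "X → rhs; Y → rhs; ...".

  step 0 ⇒ step 1: CDB ⇒ BC·DB·BDA
    B ↦ BDA
    C ↦ BC
    D ↦ DB
    A ↦ CCC  (constrained at step 1)

A->CCC, B->BDA, C->BC, D->DB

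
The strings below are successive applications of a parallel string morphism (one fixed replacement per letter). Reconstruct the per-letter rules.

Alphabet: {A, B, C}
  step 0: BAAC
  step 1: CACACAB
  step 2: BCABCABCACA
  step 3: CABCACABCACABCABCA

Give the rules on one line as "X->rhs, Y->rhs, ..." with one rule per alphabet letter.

A->CA, B->CA, C->B

  step 2 ⇒ step 3: BCABCABCACA ⇒ CA·B·CA·CA·B·CA·CA·B·CA·B·CA
    A ↦ CA
    B ↦ CA
    C ↦ B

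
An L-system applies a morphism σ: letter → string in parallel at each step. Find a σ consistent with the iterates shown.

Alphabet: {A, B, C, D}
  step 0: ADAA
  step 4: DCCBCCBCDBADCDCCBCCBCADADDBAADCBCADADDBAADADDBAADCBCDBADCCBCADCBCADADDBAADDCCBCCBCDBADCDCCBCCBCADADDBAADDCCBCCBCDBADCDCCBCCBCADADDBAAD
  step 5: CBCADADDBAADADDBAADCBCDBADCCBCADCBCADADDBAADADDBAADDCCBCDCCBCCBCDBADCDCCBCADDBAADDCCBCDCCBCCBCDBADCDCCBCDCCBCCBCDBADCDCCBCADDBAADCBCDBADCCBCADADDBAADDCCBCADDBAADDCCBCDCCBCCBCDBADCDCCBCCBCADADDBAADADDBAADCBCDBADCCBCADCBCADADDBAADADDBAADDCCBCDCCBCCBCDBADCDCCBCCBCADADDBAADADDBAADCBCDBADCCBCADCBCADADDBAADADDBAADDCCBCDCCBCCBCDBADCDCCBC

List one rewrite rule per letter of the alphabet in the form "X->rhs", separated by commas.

A->DC, B->DBA, C->AD, D->CBC

  step 4 ⇒ step 5: DCCBCCBCDBADCDCCBCCBCADADDBAADCBCADADDBAADADDBAADCBCDBADCCBCADCBCADADDBAADDCCBCCBCDBADCDCCBCCBCADADDBAADDCCBCCBCDBADCDCCBCCBCADADDBAAD ⇒ CBC·AD·AD·DBA·AD·AD·DBA·AD·CBC·DBA·DC·CBC·AD·CBC·AD·AD·DBA·AD·AD·DBA·AD·DC·CBC·DC·CBC·CBC·DBA·DC·DC·CBC·AD·DBA·AD·DC·CBC·DC·CBC·CBC·DBA·DC·DC·CBC·DC·CBC·CBC·DBA·DC·DC·CBC·AD·DBA·AD·CBC·DBA·DC·CBC·AD·AD·DBA·AD·DC·CBC·AD·DBA·AD·DC·CBC·DC·CBC·CBC·DBA·DC·DC·CBC·CBC·AD·AD·DBA·AD·AD·DBA·AD·CBC·DBA·DC·CBC·AD·CBC·AD·AD·DBA·AD·AD·DBA·AD·DC·CBC·DC·CBC·CBC·DBA·DC·DC·CBC·CBC·AD·AD·DBA·AD·AD·DBA·AD·CBC·DBA·DC·CBC·AD·CBC·AD·AD·DBA·AD·AD·DBA·AD·DC·CBC·DC·CBC·CBC·DBA·DC·DC·CBC
    A ↦ DC
    B ↦ DBA
    C ↦ AD
    D ↦ CBC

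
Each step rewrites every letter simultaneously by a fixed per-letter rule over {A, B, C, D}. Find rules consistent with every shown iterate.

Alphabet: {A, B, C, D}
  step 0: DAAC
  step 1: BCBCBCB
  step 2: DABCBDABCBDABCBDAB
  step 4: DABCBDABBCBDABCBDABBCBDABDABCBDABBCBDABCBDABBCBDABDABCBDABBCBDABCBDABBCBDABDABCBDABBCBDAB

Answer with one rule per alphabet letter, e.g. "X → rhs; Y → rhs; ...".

A->CB, B->DAB, C->CB, D->B

  step 1 ⇒ step 2: BCBCBCB ⇒ DAB·CB·DAB·CB·DAB·CB·DAB
    B ↦ DAB
    C ↦ CB
  step 0 ⇒ step 1: DAAC ⇒ B·CB·CB·CB
    A ↦ CB
  step 0 ⇒ step 1: DAAC ⇒ B·CB·CB·CB
    D ↦ B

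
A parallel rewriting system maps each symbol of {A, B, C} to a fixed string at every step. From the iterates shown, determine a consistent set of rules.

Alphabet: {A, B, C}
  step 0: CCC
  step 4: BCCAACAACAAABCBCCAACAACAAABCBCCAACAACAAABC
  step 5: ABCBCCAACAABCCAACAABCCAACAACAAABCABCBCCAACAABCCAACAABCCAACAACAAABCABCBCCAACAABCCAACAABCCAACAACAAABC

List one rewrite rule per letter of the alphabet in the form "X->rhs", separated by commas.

A->CAA, B->A, C->BC

  step 4 ⇒ step 5: BCCAACAACAAABCBCCAACAACAAABCBCCAACAACAAABC ⇒ A·BC·BC·CAA·CAA·BC·CAA·CAA·BC·CAA·CAA·CAA·A·BC·A·BC·BC·CAA·CAA·BC·CAA·CAA·BC·CAA·CAA·CAA·A·BC·A·BC·BC·CAA·CAA·BC·CAA·CAA·BC·CAA·CAA·CAA·A·BC
    A ↦ CAA
    B ↦ A
    C ↦ BC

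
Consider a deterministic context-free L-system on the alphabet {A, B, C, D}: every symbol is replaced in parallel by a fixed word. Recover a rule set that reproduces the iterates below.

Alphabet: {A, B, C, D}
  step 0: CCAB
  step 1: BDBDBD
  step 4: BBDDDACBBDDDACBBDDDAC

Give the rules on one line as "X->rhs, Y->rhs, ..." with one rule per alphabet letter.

A->B, B->D, C->BD, D->AC

  step 0 ⇒ step 1: CCAB ⇒ BD·BD·B·D
    A ↦ B
    B ↦ D
    C ↦ BD
    D ↦ AC  (constrained at step 1)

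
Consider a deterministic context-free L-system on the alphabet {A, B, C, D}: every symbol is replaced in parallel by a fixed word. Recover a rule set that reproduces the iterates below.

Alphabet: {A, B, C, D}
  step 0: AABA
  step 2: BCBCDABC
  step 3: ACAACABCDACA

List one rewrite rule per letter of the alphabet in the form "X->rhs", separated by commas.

  step 2 ⇒ step 3: BCBCDABC ⇒ AC·A·AC·A·BC·D·AC·A
    A ↦ D
    B ↦ AC
    C ↦ A
    D ↦ BC

A->D, B->AC, C->A, D->BC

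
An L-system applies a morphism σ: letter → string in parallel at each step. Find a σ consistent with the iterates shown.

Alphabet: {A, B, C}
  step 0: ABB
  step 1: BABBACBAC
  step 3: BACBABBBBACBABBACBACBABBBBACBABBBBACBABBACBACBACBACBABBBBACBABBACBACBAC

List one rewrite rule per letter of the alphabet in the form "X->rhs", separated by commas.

A->BAB, B->BAC, C->BB

  step 0 ⇒ step 1: ABB ⇒ BAB·BAC·BAC
    A ↦ BAB
    B ↦ BAC
    C ↦ BB  (constrained at step 1)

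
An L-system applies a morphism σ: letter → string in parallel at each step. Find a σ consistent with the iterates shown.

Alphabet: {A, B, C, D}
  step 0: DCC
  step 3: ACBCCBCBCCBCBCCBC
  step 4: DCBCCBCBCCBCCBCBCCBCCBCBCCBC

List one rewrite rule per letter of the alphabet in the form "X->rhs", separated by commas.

  step 3 ⇒ step 4: ACBCCBCBCCBCBCCBC ⇒ DC·BC·C·BC·BC·C·BC·C·BC·BC·C·BC·C·BC·BC·C·BC
    A ↦ DC
    B ↦ C
    C ↦ BC
    D ↦ AC  (constrained at step 0)

A->DC, B->C, C->BC, D->AC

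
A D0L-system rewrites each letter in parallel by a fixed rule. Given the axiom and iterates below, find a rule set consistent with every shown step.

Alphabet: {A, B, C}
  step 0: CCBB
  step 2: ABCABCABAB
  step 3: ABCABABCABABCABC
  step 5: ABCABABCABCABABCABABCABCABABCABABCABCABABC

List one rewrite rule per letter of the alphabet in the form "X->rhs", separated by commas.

A->AB, B->C, C->AB

  step 2 ⇒ step 3: ABCABCABAB ⇒ AB·C·AB·AB·C·AB·AB·C·AB·C
    A ↦ AB
    B ↦ C
    C ↦ AB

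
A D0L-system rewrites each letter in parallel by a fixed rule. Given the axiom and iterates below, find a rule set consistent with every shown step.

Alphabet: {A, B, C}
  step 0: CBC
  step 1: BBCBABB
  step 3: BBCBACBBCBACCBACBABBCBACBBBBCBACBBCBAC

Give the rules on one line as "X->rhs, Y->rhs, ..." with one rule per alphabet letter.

A->C, B->CBA, C->BB

  step 0 ⇒ step 1: CBC ⇒ BB·CBA·BB
    B ↦ CBA
    C ↦ BB
    A ↦ C  (constrained at step 1)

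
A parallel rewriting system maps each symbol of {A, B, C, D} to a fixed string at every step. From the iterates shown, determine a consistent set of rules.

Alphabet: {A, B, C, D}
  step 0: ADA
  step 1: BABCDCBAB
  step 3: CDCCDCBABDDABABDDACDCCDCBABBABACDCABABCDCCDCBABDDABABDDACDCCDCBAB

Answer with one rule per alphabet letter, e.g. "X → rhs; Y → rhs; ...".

  step 0 ⇒ step 1: ADA ⇒ BAB·CDC·BAB
    A ↦ BAB
    D ↦ CDC
    B ↦ DDA  (constrained at step 1)
    C ↦ A  (constrained at step 1)

A->BAB, B->DDA, C->A, D->CDC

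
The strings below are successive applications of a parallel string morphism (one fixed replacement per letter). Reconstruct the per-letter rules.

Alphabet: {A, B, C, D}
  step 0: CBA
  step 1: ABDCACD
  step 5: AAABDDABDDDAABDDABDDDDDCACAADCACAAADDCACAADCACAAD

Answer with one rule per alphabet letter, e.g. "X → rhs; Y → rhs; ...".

  step 0 ⇒ step 1: CBA ⇒ ABD·CAC·D
    A ↦ D
    B ↦ CAC
    C ↦ ABD
    D ↦ A  (constrained at step 1)

A->D, B->CAC, C->ABD, D->A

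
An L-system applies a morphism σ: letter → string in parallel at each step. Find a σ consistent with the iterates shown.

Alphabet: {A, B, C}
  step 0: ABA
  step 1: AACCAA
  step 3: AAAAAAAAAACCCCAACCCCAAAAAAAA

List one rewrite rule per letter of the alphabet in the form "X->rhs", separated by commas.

A->AA, B->CC, C->ABB

  step 0 ⇒ step 1: ABA ⇒ AA·CC·AA
    A ↦ AA
    B ↦ CC
    C ↦ ABB  (constrained at step 1)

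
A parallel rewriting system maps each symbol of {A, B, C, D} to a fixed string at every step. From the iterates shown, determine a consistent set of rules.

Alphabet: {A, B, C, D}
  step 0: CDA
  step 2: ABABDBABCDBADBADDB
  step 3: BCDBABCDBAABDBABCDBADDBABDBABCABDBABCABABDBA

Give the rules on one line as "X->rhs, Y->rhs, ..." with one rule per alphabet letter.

A->BC, B->DBA, C->DDB, D->AB

  step 2 ⇒ step 3: ABABDBABCDBADBADDB ⇒ BC·DBA·BC·DBA·AB·DBA·BC·DBA·DDB·AB·DBA·BC·AB·DBA·BC·AB·AB·DBA
    A ↦ BC
    B ↦ DBA
    C ↦ DDB
    D ↦ AB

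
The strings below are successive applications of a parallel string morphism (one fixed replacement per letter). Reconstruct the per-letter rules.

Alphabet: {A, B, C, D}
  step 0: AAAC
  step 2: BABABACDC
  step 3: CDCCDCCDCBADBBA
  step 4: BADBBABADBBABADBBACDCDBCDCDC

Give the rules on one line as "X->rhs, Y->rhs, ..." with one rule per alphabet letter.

A->C, B->CD, C->BA, D->DB

  step 3 ⇒ step 4: CDCCDCCDCBADBBA ⇒ BA·DB·BA·BA·DB·BA·BA·DB·BA·CD·C·DB·CD·CD·C
    A ↦ C
    B ↦ CD
    C ↦ BA
    D ↦ DB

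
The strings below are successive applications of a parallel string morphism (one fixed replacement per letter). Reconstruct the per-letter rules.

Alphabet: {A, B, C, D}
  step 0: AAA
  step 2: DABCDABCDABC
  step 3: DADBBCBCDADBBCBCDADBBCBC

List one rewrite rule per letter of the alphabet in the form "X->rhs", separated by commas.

  step 2 ⇒ step 3: DABCDABCDABC ⇒ DA·DB·BC·BC·DA·DB·BC·BC·DA·DB·BC·BC
    A ↦ DB
    B ↦ BC
    C ↦ BC
    D ↦ DA

A->DB, B->BC, C->BC, D->DA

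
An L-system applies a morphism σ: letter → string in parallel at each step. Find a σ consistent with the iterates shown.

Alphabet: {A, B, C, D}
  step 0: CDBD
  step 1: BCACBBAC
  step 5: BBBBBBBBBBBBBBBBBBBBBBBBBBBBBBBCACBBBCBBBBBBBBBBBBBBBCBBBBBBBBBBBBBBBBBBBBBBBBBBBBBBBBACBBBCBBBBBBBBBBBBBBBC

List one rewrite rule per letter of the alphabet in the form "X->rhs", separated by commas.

  step 0 ⇒ step 1: CDBD ⇒ BC·AC·BB·AC
    B ↦ BB
    C ↦ BC
    D ↦ AC
    A ↦ D  (constrained at step 1)

A->D, B->BB, C->BC, D->AC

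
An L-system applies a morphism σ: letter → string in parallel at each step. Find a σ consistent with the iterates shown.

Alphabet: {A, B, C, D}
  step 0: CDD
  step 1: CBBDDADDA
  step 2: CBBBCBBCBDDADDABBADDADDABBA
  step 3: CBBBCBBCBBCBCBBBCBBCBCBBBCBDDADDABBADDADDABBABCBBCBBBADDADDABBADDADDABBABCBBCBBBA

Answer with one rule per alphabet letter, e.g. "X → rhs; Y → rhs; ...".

  step 2 ⇒ step 3: CBBBCBBCBDDADDABBADDADDABBA ⇒ CBB·BCB·BCB·BCB·CBB·BCB·BCB·CBB·BCB·DDA·DDA·BBA·DDA·DDA·BBA·BCB·BCB·BBA·DDA·DDA·BBA·DDA·DDA·BBA·BCB·BCB·BBA
    A ↦ BBA
    B ↦ BCB
    C ↦ CBB
    D ↦ DDA

A->BBA, B->BCB, C->CBB, D->DDA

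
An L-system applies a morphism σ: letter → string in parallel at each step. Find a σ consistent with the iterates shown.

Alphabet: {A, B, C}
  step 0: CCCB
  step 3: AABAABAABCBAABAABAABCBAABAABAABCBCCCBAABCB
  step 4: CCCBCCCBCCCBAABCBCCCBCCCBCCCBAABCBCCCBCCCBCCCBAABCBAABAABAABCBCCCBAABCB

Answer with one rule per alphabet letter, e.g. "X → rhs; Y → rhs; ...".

  step 3 ⇒ step 4: AABAABAABCBAABAABAABCBAABAABAABCBCCCBAABCB ⇒ C·C·CB·C·C·CB·C·C·CB·AAB·CB·C·C·CB·C·C·CB·C·C·CB·AAB·CB·C·C·CB·C·C·CB·C·C·CB·AAB·CB·AAB·AAB·AAB·CB·C·C·CB·AAB·CB
    A ↦ C
    B ↦ CB
    C ↦ AAB

A->C, B->CB, C->AAB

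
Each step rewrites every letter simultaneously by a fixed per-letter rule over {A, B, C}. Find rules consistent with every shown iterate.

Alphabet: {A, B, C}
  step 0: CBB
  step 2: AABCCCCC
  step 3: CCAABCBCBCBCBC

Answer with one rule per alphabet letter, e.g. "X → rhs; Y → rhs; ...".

  step 2 ⇒ step 3: AABCCCCC ⇒ C·C·AA·BC·BC·BC·BC·BC
    A ↦ C
    B ↦ AA
    C ↦ BC

A->C, B->AA, C->BC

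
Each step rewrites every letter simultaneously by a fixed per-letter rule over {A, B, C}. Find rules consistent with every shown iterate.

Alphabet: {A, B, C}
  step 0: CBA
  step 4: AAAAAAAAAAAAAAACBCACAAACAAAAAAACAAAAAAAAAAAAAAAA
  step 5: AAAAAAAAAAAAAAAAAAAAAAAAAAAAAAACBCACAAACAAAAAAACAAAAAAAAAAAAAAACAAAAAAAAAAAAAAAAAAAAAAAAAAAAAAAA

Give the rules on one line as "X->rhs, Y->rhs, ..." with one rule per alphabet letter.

A->AA, B->BC, C->AC

  step 4 ⇒ step 5: AAAAAAAAAAAAAAACBCACAAACAAAAAAACAAAAAAAAAAAAAAAA ⇒ AA·AA·AA·AA·AA·AA·AA·AA·AA·AA·AA·AA·AA·AA·AA·AC·BC·AC·AA·AC·AA·AA·AA·AC·AA·AA·AA·AA·AA·AA·AA·AC·AA·AA·AA·AA·AA·AA·AA·AA·AA·AA·AA·AA·AA·AA·AA·AA
    A ↦ AA
    B ↦ BC
    C ↦ AC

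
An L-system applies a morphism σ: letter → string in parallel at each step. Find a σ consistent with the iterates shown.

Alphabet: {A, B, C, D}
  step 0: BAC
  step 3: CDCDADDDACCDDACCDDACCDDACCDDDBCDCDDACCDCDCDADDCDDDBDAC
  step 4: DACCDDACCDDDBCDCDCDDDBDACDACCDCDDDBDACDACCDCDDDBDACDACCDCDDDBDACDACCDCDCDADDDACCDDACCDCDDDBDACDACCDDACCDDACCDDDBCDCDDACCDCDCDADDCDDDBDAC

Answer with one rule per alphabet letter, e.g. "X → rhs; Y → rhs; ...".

  step 3 ⇒ step 4: CDCDADDDACCDDACCDDACCDDACCDDDBCDCDDACCDCDCDADDCDDDBDAC ⇒ DAC·CD·DAC·CD·DDB·CD·CD·CD·DDB·DAC·DAC·CD·CD·DDB·DAC·DAC·CD·CD·DDB·DAC·DAC·CD·CD·DDB·DAC·DAC·CD·CD·CD·ADD·DAC·CD·DAC·CD·CD·DDB·DAC·DAC·CD·DAC·CD·DAC·CD·DDB·CD·CD·DAC·CD·CD·CD·ADD·CD·DDB·DAC
    A ↦ DDB
    B ↦ ADD
    C ↦ DAC
    D ↦ CD

A->DDB, B->ADD, C->DAC, D->CD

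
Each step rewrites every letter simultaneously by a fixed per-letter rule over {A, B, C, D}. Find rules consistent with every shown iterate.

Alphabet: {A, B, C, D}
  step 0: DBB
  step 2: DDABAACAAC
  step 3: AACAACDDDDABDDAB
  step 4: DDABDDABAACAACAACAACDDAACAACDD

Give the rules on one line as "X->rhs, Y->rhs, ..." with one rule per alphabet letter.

  step 3 ⇒ step 4: AACAACDDDDABDDAB ⇒ D·D·AB·D·D·AB·AAC·AAC·AAC·AAC·D·D·AAC·AAC·D·D
    A ↦ D
    B ↦ D
    C ↦ AB
    D ↦ AAC

A->D, B->D, C->AB, D->AAC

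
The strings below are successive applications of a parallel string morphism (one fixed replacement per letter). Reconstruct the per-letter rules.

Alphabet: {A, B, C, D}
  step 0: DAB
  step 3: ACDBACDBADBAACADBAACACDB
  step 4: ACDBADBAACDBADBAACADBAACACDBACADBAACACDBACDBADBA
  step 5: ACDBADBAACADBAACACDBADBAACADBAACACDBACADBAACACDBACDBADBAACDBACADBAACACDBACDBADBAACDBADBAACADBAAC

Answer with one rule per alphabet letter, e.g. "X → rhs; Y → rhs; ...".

  step 4 ⇒ step 5: ACDBADBAACDBADBAACADBAACACDBACADBAACACDBACDBADBA ⇒ AC·DB·A·DBA·AC·A·DBA·AC·AC·DB·A·DBA·AC·A·DBA·AC·AC·DB·AC·A·DBA·AC·AC·DB·AC·DB·A·DBA·AC·DB·AC·A·DBA·AC·AC·DB·AC·DB·A·DBA·AC·DB·A·DBA·AC·A·DBA·AC
    A ↦ AC
    B ↦ DBA
    C ↦ DB
    D ↦ A

A->AC, B->DBA, C->DB, D->A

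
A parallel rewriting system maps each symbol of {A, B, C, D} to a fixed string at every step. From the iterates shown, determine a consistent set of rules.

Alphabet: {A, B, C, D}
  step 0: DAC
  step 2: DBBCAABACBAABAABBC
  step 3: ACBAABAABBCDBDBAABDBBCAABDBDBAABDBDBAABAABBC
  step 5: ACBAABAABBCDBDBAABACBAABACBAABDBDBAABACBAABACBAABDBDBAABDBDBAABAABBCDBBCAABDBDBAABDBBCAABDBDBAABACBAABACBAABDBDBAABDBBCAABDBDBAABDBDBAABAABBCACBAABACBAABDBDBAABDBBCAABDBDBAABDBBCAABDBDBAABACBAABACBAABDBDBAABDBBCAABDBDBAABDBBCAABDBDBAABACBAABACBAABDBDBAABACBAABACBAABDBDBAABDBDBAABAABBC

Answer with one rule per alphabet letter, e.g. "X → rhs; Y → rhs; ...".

  step 2 ⇒ step 3: DBBCAABACBAABAABBC ⇒ ACB·AAB·AAB·BC·DB·DB·AAB·DB·BC·AAB·DB·DB·AAB·DB·DB·AAB·AAB·BC
    A ↦ DB
    B ↦ AAB
    C ↦ BC
    D ↦ ACB

A->DB, B->AAB, C->BC, D->ACB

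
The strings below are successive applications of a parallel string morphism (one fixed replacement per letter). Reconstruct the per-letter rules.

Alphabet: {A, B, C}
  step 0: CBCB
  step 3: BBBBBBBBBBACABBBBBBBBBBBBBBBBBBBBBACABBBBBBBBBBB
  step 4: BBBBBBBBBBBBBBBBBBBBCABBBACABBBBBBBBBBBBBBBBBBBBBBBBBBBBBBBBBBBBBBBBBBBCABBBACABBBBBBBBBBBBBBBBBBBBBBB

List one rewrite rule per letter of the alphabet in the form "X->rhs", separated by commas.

A->CAB, B->BB, C->BBA

  step 3 ⇒ step 4: BBBBBBBBBBACABBBBBBBBBBBBBBBBBBBBBACABBBBBBBBBBB ⇒ BB·BB·BB·BB·BB·BB·BB·BB·BB·BB·CAB·BBA·CAB·BB·BB·BB·BB·BB·BB·BB·BB·BB·BB·BB·BB·BB·BB·BB·BB·BB·BB·BB·BB·BB·CAB·BBA·CAB·BB·BB·BB·BB·BB·BB·BB·BB·BB·BB·BB
    A ↦ CAB
    B ↦ BB
    C ↦ BBA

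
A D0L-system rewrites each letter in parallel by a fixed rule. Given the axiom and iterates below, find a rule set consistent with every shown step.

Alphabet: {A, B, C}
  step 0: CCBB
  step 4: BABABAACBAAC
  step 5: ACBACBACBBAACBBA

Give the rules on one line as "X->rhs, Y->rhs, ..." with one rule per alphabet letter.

  step 4 ⇒ step 5: BABABAACBAAC ⇒ AC·B·AC·B·AC·B·B·A·AC·B·B·A
    A ↦ B
    B ↦ AC
    C ↦ A

A->B, B->AC, C->A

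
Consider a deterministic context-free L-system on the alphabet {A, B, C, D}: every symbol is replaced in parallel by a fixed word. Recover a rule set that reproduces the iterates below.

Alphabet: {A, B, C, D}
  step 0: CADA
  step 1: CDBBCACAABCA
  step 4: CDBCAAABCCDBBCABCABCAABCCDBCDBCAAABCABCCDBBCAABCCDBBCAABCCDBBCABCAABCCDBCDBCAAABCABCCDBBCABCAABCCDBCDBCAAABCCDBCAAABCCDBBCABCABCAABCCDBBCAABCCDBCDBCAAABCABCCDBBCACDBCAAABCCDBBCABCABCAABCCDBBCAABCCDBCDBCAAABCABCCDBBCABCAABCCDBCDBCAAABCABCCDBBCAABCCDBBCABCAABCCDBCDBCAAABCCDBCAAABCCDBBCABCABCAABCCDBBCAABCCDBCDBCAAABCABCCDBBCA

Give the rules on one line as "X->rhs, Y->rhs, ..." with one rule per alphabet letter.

  step 0 ⇒ step 1: CADA ⇒ CDB·BCA·CAA·BCA
    A ↦ BCA
    C ↦ CDB
    D ↦ CAA
    B ↦ ABC  (constrained at step 1)

A->BCA, B->ABC, C->CDB, D->CAA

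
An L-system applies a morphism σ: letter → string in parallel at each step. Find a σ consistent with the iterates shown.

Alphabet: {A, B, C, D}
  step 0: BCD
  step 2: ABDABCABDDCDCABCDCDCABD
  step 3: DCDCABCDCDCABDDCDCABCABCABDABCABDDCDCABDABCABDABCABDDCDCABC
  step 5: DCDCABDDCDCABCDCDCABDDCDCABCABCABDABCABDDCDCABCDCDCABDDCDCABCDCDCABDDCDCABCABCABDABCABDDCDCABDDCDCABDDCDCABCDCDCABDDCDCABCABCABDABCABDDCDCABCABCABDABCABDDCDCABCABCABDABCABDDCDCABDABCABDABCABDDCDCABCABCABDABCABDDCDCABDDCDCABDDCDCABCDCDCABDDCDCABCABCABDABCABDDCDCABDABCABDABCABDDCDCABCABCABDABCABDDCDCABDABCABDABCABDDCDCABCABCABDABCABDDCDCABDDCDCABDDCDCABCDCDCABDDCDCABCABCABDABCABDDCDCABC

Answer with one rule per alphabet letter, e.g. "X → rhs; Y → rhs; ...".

A->D, B->CDC, C->ABD, D->ABC

  step 2 ⇒ step 3: ABDABCABDDCDCABCDCDCABD ⇒ D·CDC·ABC·D·CDC·ABD·D·CDC·ABC·ABC·ABD·ABC·ABD·D·CDC·ABD·ABC·ABD·ABC·ABD·D·CDC·ABC
    A ↦ D
    B ↦ CDC
    C ↦ ABD
    D ↦ ABC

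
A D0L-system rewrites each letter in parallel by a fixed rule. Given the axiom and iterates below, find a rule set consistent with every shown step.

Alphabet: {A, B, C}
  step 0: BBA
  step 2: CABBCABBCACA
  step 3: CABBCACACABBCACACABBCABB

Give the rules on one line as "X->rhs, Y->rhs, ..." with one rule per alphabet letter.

A->BB, B->CA, C->CA

  step 2 ⇒ step 3: CABBCABBCACA ⇒ CA·BB·CA·CA·CA·BB·CA·CA·CA·BB·CA·BB
    A ↦ BB
    B ↦ CA
    C ↦ CA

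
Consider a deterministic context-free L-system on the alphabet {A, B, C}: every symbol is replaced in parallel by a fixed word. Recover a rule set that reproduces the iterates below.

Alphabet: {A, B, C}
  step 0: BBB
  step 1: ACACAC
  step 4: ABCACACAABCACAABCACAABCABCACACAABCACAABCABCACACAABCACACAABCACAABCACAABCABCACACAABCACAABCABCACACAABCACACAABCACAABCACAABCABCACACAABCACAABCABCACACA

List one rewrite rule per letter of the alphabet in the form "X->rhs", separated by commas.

  step 0 ⇒ step 1: BBB ⇒ AC·AC·AC
    B ↦ AC
    A ↦ ABC  (constrained at step 1)
    C ↦ ACA  (constrained at step 1)

A->ABC, B->AC, C->ACA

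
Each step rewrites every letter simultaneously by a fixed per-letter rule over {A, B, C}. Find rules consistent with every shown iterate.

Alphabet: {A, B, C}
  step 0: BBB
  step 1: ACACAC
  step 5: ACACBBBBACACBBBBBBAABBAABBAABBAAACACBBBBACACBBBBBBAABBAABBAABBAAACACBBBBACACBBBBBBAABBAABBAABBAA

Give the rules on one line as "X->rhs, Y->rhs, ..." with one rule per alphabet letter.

A->BB, B->AC, C->AA

  step 0 ⇒ step 1: BBB ⇒ AC·AC·AC
    B ↦ AC
    A ↦ BB  (constrained at step 1)
    C ↦ AA  (constrained at step 1)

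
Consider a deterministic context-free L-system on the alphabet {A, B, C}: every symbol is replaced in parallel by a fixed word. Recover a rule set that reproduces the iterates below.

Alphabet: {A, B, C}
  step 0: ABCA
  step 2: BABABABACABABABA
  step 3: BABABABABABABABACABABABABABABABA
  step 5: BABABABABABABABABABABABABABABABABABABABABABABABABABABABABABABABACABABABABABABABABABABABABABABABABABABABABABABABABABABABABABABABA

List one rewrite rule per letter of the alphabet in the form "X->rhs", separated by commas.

  step 2 ⇒ step 3: BABABABACABABABA ⇒ BA·BA·BA·BA·BA·BA·BA·BA·CA·BA·BA·BA·BA·BA·BA·BA
    A ↦ BA
    B ↦ BA
    C ↦ CA

A->BA, B->BA, C->CA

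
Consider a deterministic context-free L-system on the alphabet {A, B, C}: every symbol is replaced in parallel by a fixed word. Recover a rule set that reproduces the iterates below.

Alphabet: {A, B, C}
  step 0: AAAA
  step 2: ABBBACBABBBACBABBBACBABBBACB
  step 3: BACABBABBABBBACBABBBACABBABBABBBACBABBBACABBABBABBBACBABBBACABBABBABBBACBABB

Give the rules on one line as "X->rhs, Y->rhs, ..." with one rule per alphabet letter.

  step 2 ⇒ step 3: ABBBACBABBBACBABBBACBABBBACB ⇒ BAC·ABB·ABB·ABB·BAC·B·ABB·BAC·ABB·ABB·ABB·BAC·B·ABB·BAC·ABB·ABB·ABB·BAC·B·ABB·BAC·ABB·ABB·ABB·BAC·B·ABB
    A ↦ BAC
    B ↦ ABB
    C ↦ B

A->BAC, B->ABB, C->B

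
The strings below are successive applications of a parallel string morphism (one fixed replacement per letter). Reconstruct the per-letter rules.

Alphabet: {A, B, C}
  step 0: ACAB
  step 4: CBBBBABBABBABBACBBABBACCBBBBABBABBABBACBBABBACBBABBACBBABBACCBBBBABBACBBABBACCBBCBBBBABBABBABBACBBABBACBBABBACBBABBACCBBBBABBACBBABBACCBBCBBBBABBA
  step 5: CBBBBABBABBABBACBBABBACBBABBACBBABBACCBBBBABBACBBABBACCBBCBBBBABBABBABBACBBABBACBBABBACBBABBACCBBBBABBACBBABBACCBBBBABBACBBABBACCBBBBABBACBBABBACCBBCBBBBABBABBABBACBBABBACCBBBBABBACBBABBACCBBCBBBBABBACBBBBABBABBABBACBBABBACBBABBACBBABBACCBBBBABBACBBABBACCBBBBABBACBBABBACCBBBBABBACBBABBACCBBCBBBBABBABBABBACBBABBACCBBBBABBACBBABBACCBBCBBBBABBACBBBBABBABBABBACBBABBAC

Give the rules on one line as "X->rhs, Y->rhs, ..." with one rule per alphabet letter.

A->C, B->BBA, C->CBB

  step 4 ⇒ step 5: CBBBBABBABBABBACBBABBACCBBBBABBABBABBACBBABBACBBABBACBBABBACCBBBBABBACBBABBACCBBCBBBBABBABBABBACBBABBACBBABBACBBABBACCBBBBABBACBBABBACCBBCBBBBABBA ⇒ CBB·BBA·BBA·BBA·BBA·C·BBA·BBA·C·BBA·BBA·C·BBA·BBA·C·CBB·BBA·BBA·C·BBA·BBA·C·CBB·CBB·BBA·BBA·BBA·BBA·C·BBA·BBA·C·BBA·BBA·C·BBA·BBA·C·CBB·BBA·BBA·C·BBA·BBA·C·CBB·BBA·BBA·C·BBA·BBA·C·CBB·BBA·BBA·C·BBA·BBA·C·CBB·CBB·BBA·BBA·BBA·BBA·C·BBA·BBA·C·CBB·BBA·BBA·C·BBA·BBA·C·CBB·CBB·BBA·BBA·CBB·BBA·BBA·BBA·BBA·C·BBA·BBA·C·BBA·BBA·C·BBA·BBA·C·CBB·BBA·BBA·C·BBA·BBA·C·CBB·BBA·BBA·C·BBA·BBA·C·CBB·BBA·BBA·C·BBA·BBA·C·CBB·CBB·BBA·BBA·BBA·BBA·C·BBA·BBA·C·CBB·BBA·BBA·C·BBA·BBA·C·CBB·CBB·BBA·BBA·CBB·BBA·BBA·BBA·BBA·C·BBA·BBA·C
    A ↦ C
    B ↦ BBA
    C ↦ CBB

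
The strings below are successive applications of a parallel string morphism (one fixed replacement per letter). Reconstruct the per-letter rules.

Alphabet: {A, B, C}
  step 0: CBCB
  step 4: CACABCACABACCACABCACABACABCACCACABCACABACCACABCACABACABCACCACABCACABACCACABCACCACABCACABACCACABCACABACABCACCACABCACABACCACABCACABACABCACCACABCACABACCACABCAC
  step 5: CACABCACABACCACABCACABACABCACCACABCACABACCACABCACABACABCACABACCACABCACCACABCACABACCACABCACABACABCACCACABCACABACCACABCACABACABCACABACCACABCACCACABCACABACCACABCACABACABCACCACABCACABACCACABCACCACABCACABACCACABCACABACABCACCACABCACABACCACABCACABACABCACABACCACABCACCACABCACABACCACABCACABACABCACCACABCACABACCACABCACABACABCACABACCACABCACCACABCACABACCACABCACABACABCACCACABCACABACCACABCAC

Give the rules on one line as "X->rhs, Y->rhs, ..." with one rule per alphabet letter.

A->AB, B->AC, C->CAC

  step 4 ⇒ step 5: CACABCACABACCACABCACABACABCACCACABCACABACCACABCACABACABCACCACABCACABACCACABCACCACABCACABACCACABCACABACABCACCACABCACABACCACABCACABACABCACCACABCACABACCACABCAC ⇒ CAC·AB·CAC·AB·AC·CAC·AB·CAC·AB·AC·AB·CAC·CAC·AB·CAC·AB·AC·CAC·AB·CAC·AB·AC·AB·CAC·AB·AC·CAC·AB·CAC·CAC·AB·CAC·AB·AC·CAC·AB·CAC·AB·AC·AB·CAC·CAC·AB·CAC·AB·AC·CAC·AB·CAC·AB·AC·AB·CAC·AB·AC·CAC·AB·CAC·CAC·AB·CAC·AB·AC·CAC·AB·CAC·AB·AC·AB·CAC·CAC·AB·CAC·AB·AC·CAC·AB·CAC·CAC·AB·CAC·AB·AC·CAC·AB·CAC·AB·AC·AB·CAC·CAC·AB·CAC·AB·AC·CAC·AB·CAC·AB·AC·AB·CAC·AB·AC·CAC·AB·CAC·CAC·AB·CAC·AB·AC·CAC·AB·CAC·AB·AC·AB·CAC·CAC·AB·CAC·AB·AC·CAC·AB·CAC·AB·AC·AB·CAC·AB·AC·CAC·AB·CAC·CAC·AB·CAC·AB·AC·CAC·AB·CAC·AB·AC·AB·CAC·CAC·AB·CAC·AB·AC·CAC·AB·CAC
    A ↦ AB
    B ↦ AC
    C ↦ CAC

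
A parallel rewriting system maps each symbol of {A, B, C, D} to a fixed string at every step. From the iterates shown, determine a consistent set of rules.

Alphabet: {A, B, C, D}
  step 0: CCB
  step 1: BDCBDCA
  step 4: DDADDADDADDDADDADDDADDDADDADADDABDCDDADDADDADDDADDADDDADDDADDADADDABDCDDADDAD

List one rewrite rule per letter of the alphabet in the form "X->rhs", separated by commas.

A->D, B->A, C->BDC, D->DDA

  step 0 ⇒ step 1: CCB ⇒ BDC·BDC·A
    B ↦ A
    C ↦ BDC
    A ↦ D  (constrained at step 1)
    D ↦ DDA  (constrained at step 1)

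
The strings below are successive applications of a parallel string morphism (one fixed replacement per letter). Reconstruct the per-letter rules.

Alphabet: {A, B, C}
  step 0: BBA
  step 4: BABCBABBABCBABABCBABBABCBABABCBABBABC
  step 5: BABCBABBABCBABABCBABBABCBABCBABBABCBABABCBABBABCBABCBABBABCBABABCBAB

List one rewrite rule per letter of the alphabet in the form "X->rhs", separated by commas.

  step 4 ⇒ step 5: BABCBABBABCBABABCBABBABCBABABCBABBABC ⇒ BA·BC·BA·B·BA·BC·BA·BA·BC·BA·B·BA·BC·BA·BC·BA·B·BA·BC·BA·BA·BC·BA·B·BA·BC·BA·BC·BA·B·BA·BC·BA·BA·BC·BA·B
    A ↦ BC
    B ↦ BA
    C ↦ B

A->BC, B->BA, C->B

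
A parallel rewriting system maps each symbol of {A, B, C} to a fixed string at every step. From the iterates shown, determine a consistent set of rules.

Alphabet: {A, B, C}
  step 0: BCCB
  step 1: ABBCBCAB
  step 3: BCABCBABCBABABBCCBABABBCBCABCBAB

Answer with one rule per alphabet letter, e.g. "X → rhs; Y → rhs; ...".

A->CB, B->AB, C->BC

  step 0 ⇒ step 1: BCCB ⇒ AB·BC·BC·AB
    B ↦ AB
    C ↦ BC
    A ↦ CB  (constrained at step 1)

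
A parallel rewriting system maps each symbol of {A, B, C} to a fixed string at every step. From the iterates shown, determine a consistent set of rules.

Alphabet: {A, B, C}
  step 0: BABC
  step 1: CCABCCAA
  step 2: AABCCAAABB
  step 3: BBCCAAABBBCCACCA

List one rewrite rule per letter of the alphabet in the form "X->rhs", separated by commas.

A->B, B->CCA, C->A

  step 2 ⇒ step 3: AABCCAAABB ⇒ B·B·CCA·A·A·B·B·B·CCA·CCA
    A ↦ B
    B ↦ CCA
    C ↦ A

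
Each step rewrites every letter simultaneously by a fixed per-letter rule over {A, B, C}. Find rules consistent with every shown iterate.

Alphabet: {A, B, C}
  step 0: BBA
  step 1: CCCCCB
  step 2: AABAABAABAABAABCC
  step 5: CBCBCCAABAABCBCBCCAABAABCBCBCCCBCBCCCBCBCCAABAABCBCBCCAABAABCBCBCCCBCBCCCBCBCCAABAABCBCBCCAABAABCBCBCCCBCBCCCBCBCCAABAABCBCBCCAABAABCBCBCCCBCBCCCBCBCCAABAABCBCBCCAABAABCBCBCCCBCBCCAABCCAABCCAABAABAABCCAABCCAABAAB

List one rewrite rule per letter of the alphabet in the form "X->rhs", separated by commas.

A->CB, B->CC, C->AAB

  step 1 ⇒ step 2: CCCCCB ⇒ AAB·AAB·AAB·AAB·AAB·CC
    B ↦ CC
    C ↦ AAB
  step 0 ⇒ step 1: BBA ⇒ CC·CC·CB
    A ↦ CB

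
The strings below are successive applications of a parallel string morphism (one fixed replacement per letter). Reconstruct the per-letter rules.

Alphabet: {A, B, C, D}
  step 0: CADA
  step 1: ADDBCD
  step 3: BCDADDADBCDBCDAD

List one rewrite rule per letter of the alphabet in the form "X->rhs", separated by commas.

  step 0 ⇒ step 1: CADA ⇒ AD·D·BC·D
    A ↦ D
    C ↦ AD
    D ↦ BC
    B ↦ D  (constrained at step 1)

A->D, B->D, C->AD, D->BC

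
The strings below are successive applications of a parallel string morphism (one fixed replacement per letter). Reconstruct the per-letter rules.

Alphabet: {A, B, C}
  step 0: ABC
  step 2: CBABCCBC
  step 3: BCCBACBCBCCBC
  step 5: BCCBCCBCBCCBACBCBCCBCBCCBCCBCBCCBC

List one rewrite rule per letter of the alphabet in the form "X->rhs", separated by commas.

A->BA, B->C, C->BC

  step 2 ⇒ step 3: CBABCCBC ⇒ BC·C·BA·C·BC·BC·C·BC
    A ↦ BA
    B ↦ C
    C ↦ BC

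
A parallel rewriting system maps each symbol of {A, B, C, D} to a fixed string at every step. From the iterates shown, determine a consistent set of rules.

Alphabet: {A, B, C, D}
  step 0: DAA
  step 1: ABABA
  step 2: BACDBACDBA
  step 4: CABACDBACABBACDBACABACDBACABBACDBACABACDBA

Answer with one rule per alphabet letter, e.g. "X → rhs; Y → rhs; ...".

  step 1 ⇒ step 2: ABABA ⇒ BA·CD·BA·CD·BA
    A ↦ BA
    B ↦ CD
    C ↦ CAB  (constrained at step 2)
  step 0 ⇒ step 1: DAA ⇒ A·BA·BA
    D ↦ A

A->BA, B->CD, C->CAB, D->A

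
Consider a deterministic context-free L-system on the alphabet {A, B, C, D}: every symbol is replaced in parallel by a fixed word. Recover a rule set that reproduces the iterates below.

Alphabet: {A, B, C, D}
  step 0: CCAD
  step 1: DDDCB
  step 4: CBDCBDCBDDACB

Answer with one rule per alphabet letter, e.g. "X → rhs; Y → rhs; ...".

A->D, B->A, C->D, D->CB

  step 0 ⇒ step 1: CCAD ⇒ D·D·D·CB
    A ↦ D
    C ↦ D
    D ↦ CB
    B ↦ A  (constrained at step 1)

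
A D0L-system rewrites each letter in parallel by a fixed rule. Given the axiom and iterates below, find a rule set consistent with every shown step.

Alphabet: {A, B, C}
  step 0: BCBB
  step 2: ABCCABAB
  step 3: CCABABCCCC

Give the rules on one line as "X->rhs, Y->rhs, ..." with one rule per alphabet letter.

  step 2 ⇒ step 3: ABCCABAB ⇒ C·C·AB·AB·C·C·C·C
    A ↦ C
    B ↦ C
    C ↦ AB

A->C, B->C, C->AB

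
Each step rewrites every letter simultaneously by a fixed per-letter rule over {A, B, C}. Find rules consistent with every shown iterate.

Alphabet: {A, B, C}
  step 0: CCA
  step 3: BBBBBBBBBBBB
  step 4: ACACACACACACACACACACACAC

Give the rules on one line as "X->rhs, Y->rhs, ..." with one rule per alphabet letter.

A->BB, B->AC, C->B

  step 3 ⇒ step 4: BBBBBBBBBBBB ⇒ AC·AC·AC·AC·AC·AC·AC·AC·AC·AC·AC·AC
    B ↦ AC
    A ↦ BB  (constrained at step 0)
    C ↦ B  (constrained at step 0)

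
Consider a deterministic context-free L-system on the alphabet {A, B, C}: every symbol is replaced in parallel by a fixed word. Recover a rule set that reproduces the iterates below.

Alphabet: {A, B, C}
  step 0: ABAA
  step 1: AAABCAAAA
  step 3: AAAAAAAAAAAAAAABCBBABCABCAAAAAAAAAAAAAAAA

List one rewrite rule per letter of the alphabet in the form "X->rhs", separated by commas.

  step 0 ⇒ step 1: ABAA ⇒ AA·ABC·AA·AA
    A ↦ AA
    B ↦ ABC
    C ↦ BB  (constrained at step 1)

A->AA, B->ABC, C->BB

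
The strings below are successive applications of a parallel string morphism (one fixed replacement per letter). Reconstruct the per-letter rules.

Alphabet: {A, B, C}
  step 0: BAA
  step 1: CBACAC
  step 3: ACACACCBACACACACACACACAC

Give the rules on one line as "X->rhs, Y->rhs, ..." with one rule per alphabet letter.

  step 0 ⇒ step 1: BAA ⇒ CB·AC·AC
    A ↦ AC
    B ↦ CB
    C ↦ AC  (constrained at step 1)

A->AC, B->CB, C->AC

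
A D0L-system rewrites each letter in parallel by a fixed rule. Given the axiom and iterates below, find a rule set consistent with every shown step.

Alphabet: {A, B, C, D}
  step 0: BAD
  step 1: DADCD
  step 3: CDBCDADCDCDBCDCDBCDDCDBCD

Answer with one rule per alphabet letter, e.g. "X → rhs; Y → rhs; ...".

A->AD, B->D, C->CDB, D->CD

  step 0 ⇒ step 1: BAD ⇒ D·AD·CD
    A ↦ AD
    B ↦ D
    D ↦ CD
    C ↦ CDB  (constrained at step 1)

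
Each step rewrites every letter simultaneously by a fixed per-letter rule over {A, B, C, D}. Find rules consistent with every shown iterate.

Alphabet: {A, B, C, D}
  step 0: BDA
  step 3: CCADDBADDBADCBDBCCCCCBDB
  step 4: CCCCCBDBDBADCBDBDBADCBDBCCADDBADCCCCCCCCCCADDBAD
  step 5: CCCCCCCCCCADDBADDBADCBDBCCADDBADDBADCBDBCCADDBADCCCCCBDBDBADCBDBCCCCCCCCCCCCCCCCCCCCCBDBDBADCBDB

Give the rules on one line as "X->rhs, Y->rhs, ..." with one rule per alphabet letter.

A->CB, B->AD, C->CC, D->DB

  step 4 ⇒ step 5: CCCCCBDBDBADCBDBDBADCBDBCCADDBADCCCCCCCCCCADDBAD ⇒ CC·CC·CC·CC·CC·AD·DB·AD·DB·AD·CB·DB·CC·AD·DB·AD·DB·AD·CB·DB·CC·AD·DB·AD·CC·CC·CB·DB·DB·AD·CB·DB·CC·CC·CC·CC·CC·CC·CC·CC·CC·CC·CB·DB·DB·AD·CB·DB
    A ↦ CB
    B ↦ AD
    C ↦ CC
    D ↦ DB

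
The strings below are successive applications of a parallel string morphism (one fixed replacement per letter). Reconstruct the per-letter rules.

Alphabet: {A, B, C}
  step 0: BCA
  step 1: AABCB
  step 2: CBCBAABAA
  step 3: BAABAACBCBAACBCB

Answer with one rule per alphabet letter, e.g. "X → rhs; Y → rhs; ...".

  step 2 ⇒ step 3: CBCBAABAA ⇒ B·AA·B·AA·CB·CB·AA·CB·CB
    A ↦ CB
    B ↦ AA
    C ↦ B

A->CB, B->AA, C->B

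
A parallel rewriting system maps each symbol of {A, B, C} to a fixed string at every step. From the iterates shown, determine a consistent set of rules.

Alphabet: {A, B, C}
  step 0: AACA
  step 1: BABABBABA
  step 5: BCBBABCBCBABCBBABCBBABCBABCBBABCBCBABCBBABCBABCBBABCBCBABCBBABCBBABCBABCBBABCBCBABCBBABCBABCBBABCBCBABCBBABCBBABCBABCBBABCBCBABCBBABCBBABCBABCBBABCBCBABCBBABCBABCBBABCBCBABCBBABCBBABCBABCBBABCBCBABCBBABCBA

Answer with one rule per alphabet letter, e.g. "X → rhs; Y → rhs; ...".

A->BA, B->BC, C->BBA

  step 0 ⇒ step 1: AACA ⇒ BA·BA·BBA·BA
    A ↦ BA
    C ↦ BBA
    B ↦ BC  (constrained at step 1)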